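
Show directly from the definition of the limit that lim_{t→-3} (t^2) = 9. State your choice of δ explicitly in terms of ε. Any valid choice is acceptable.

δ = min(1, ε/7)

Fix ε > 0. We seek δ > 0 with 0 < |t + 3| < δ ⇒ |t^2 − 9| < ε.
Factor: t^2 − 9 = (t + 3)(t - 3), so |t^2 − 9| = |t + 3|·|t - 3|.
Impose δ ≤ 1 so that |t| < 4; then |t - 3| ≤ 7.
Hence |t^2 − 9| ≤ 7|t + 3|, which is < ε once |t + 3| < ε/7.
Take δ = min(1, ε/7). If 0 < |t + 3| < δ then both bounds hold and |t^2 − 9| ≤ 7|t + 3| < 7·(ε/7) = ε.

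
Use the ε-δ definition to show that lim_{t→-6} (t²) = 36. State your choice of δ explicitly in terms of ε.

δ = min(2, ε/14)

Fix ε > 0. We seek δ > 0 with 0 < |t + 6| < δ ⇒ |t² − 36| < ε.
Factor: t² − 36 = (t + 6)(t - 6), so |t² − 36| = |t + 6|·|t - 6|.
Restrict δ ≤ 2. Then |t + 6| < 2 gives |t| < 8, so by the triangle inequality |t - 6| ≤ 8 + 6 = 14.
Hence |t² − 36| ≤ 14|t + 6|, which is < ε once |t + 6| < ε/14.
Take δ = min(2, ε/14). If 0 < |t + 6| < δ then both bounds hold and |t² − 36| ≤ 14|t + 6| < 14·(ε/14) = ε.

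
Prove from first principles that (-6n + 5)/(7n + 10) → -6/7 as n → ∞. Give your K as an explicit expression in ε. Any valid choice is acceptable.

K = (95/49)/ε

Fix ε > 0. For n ≥ 1, |(-6n + 5)/(7n + 10) + 6/7| = |95|/(7(7n + 10)) = 95/(7(7n + 10)).
Since 7n + 10 ≥ 7n for n ≥ 1, this is ≤ 95/(7·7n) = (95/49)/n.
So |(-6n + 5)/(7n + 10) + 6/7| < ε whenever n > (95/49)/ε.
Take K = (95/49)/ε. If n > K then |(-6n + 5)/(7n + 10) + 6/7| ≤ (95/49)/n < ε.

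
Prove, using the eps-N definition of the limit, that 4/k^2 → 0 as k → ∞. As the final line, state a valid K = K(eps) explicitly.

Let eps > 0. For k ≥ 1, |4/k^2 − 0| = 4/k^2.
4/k^2 < eps ⇔ k^2 > 4/eps ⇔ k > (4/eps)^{1/2}.
Take K = (4/eps)^{1/2}. Then k > K implies 4/k^2 < eps.

K = (4/eps)^{1/2}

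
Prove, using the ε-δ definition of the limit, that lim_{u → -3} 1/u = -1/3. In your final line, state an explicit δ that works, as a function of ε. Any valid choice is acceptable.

δ = min(3/2, (9/2)ε)

Fix ε > 0. We seek δ > 0 such that 0 < |u + 3| < δ implies |1/u + 1/3| < ε.
|1/u + 1/3| = |-3 − u|/(3·|u|) = |u + 3|/(3|u|).
Require δ ≤ 3/2 so that |u| > 3 − 3/2 = 3/2, hence 3|u| > 9/2.
Then |1/u + 1/3| < |u + 3|/(9/2), which is < ε when |u + 3| < (9/2)ε.
Take δ = min(3/2, (9/2)ε). Then 0 < |u + 3| < δ gives both |u + 3| < 3/2 and |u + 3| < (9/2)ε, so |1/u + 1/3| < ε.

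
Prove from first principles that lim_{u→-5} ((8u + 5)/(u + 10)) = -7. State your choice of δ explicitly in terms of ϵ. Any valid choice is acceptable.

Suppose ϵ > 0. We want δ > 0 with 0 < |u + 5| < δ ⇒ |(8u + 5)/(u + 10) + 7| < ϵ.
Combining over a common denominator, (8u + 5)/(u + 10) + 7 = [(8u + 5)·5 − (-35)·(u + 10)] / [5·(u + 10)] = 75(u + 5) / (5(u + 10)).
So |(8u + 5)/(u + 10) + 7| = 75|u + 5| / (5·|u + 10|).
Restrict δ ≤ 5/2. Then |u + 5| < 5/2 gives |u + 10| = |(u + 5) + 5| ≥ 5 − 5/2 = 5/2.
Hence |(8u + 5)/(u + 10) + 7| < 75|u + 5|/(5·(5/2)) = 6|u + 5|, which is < ϵ once |u + 5| < (1/6)ϵ.
Take δ = min(5/2, (1/6)ϵ). Then 0 < |u + 5| < δ forces both bounds, so |(8u + 5)/(u + 10) + 7| < ϵ.

δ = min(5/2, (1/6)ϵ)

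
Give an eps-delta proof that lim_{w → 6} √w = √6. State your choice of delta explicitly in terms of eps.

Fix eps > 0. We want delta > 0 such that 0 < |w − 6| < delta implies |√w − √6| < eps.
Rationalise: √w − √6 = (w − 6)/(√w + √6), so |√w − √6| = |w − 6|/(√w + √6).
Restrict delta ≤ 6 so that |w − 6| < 6 forces w > 0, and then √w + √6 > √6.
Hence |√w − √6| < |w − 6|/√6, which is < eps once |w − 6| < √6·eps.
Take delta = min(6, √6·eps). If 0 < |w − 6| < delta then w > 0 and |√w − √6| < |w − 6|/√6 < eps.

delta = min(6, √6·eps)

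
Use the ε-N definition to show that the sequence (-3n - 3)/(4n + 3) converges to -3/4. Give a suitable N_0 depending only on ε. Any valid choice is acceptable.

N_0 = (3/16)/ε

Suppose ε > 0. For n ≥ 1, |(-3n - 3)/(4n + 3) + 3/4| = |-3|/(4(4n + 3)) = 3/(4(4n + 3)).
Since 4n + 3 ≥ 4n for n ≥ 1, this is ≤ 3/(4·4n) = (3/16)/n.
So |(-3n - 3)/(4n + 3) + 3/4| < ε whenever n > (3/16)/ε.
Take N_0 = (3/16)/ε. If n > N_0 then |(-3n - 3)/(4n + 3) + 3/4| ≤ (3/16)/n < ε.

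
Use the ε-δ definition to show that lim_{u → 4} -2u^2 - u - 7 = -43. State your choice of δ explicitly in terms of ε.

Let ε > 0. We want δ > 0 such that 0 < |u − 4| < δ implies |(-2u^2 - u - 7) + 43| < ε.
(-2u^2 - u - 7) + 43 = -2u^2 - u + 36 = (u − 4)(-2u - 9).
So |(-2u^2 - u - 7) + 43| = |u − 4|·|-2u - 9|.
Require δ ≤ 2. Then |u − 4| < 2 gives |u| < 6, and by the triangle inequality |-2u - 9| ≤ 2·6 + 9 = 21.
Hence |(-2u^2 - u - 7) + 43| ≤ 21|u − 4| < ε provided |u − 4| < ε/21.
Take δ = min(2, ε/21). Then 0 < |u − 4| < δ gives both |u − 4| < 2 and |u − 4| < ε/21, so |(-2u^2 - u - 7) + 43| < ε.

δ = min(2, ε/21)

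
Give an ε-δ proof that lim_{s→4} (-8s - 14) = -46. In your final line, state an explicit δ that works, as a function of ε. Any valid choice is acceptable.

Let ε > 0. We need δ > 0 so that 0 < |s − 4| < δ implies |(-8s - 14) + 46| < ε.
Since (-8s - 14) + 46 = -8(s − 4), we have |(-8s - 14) + 46| = 8|s − 4|.
So 8|s − 4| < ε exactly when |s − 4| < ε/8.
Choosing δ = ε/8 gives |(-8s - 14) + 46| = 8|s − 4| < ε whenever |s − 4| < δ.

δ = ε/8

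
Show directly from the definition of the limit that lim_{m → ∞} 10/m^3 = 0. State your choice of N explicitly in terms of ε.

Let ε > 0 be given. For m ≥ 1, |10/m^3 − 0| = 10/m^3.
10/m^3 < ε ⇔ m^3 > 10/ε ⇔ m > (10/ε)^{1/3}.
Take N = (10/ε)^{1/3}. Then m > N implies 10/m^3 < ε.

N = (10/ε)^{1/3}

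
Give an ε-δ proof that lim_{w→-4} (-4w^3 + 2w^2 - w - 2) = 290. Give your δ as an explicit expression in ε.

δ = min(2, ε/325)

Let ε > 0. We want δ > 0 such that 0 < |w + 4| < δ implies |(-4w^3 + 2w^2 - w - 2) − 290| < ε.
(-4w^3 + 2w^2 - w - 2) − 290 = -4w^3 + 2w^2 - w - 292 = (w + 4)(-4w^2 + 18w - 73).
So |(-4w^3 + 2w^2 - w - 2) − 290| = |w + 4|·|-4w^2 + 18w - 73|.
Require δ ≤ 2. Then |w + 4| < 2 gives |w| < 6, and by the triangle inequality |-4w^2 + 18w - 73| ≤ 4·6^2 + 18·6 + 73 = 325.
Hence |(-4w^3 + 2w^2 - w - 2) − 290| ≤ 325|w + 4| < ε provided |w + 4| < ε/325.
Choosing δ = min(2, ε/325) ensures both conditions, hence |(-4w^3 + 2w^2 - w - 2) − 290| < ε.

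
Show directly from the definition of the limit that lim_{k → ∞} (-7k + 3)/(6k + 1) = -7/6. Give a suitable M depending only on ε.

M = (25/36)/ε

Let ε > 0 be given. For k ≥ 1, |(-7k + 3)/(6k + 1) + 7/6| = |25|/(6(6k + 1)) = 25/(6(6k + 1)).
Since 6k + 1 ≥ 6k for k ≥ 1, this is ≤ 25/(6·6k) = (25/36)/k.
So |(-7k + 3)/(6k + 1) + 7/6| < ε whenever k > (25/36)/ε.
Take M = (25/36)/ε. If k > M then |(-7k + 3)/(6k + 1) + 7/6| ≤ (25/36)/k < ε.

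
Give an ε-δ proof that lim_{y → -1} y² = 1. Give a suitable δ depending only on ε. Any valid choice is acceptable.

Let ε > 0. We seek δ > 0 with 0 < |y + 1| < δ ⇒ |y² − 1| < ε.
Factor: y² − 1 = (y + 1)(y - 1), so |y² − 1| = |y + 1|·|y - 1|.
Impose δ ≤ 1 so that |y| < 2; then |y - 1| ≤ 3.
Hence |y² − 1| ≤ 3|y + 1|, which is < ε once |y + 1| < ε/3.
Take δ = min(1, ε/3). If 0 < |y + 1| < δ then both bounds hold and |y² − 1| ≤ 3|y + 1| < 3·(ε/3) = ε.

δ = min(1, ε/3)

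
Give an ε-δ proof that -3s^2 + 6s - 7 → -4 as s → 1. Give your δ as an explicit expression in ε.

δ = min(1, ε/9)

Suppose ε > 0. We want δ > 0 such that 0 < |s − 1| < δ implies |(-3s^2 + 6s - 7) + 4| < ε.
(-3s^2 + 6s - 7) + 4 = -3s^2 + 6s - 3 = (s − 1)(-3s + 3).
So |(-3s^2 + 6s - 7) + 4| = |s − 1|·|-3s + 3|.
Require δ ≤ 1. Then |s − 1| < 1 gives |s| < 2, and by the triangle inequality |-3s + 3| ≤ 3·2 + 3 = 9.
Hence |(-3s^2 + 6s - 7) + 4| ≤ 9|s − 1| < ε provided |s − 1| < ε/9.
Take δ = min(1, ε/9). Then 0 < |s − 1| < δ gives both |s − 1| < 1 and |s − 1| < ε/9, so |(-3s^2 + 6s - 7) + 4| < ε.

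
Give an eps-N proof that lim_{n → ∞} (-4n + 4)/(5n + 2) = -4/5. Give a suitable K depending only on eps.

K = (28/25)/eps

Let eps > 0 be given. For n ≥ 1, |(-4n + 4)/(5n + 2) + 4/5| = |28|/(5(5n + 2)) = 28/(5(5n + 2)).
Since 5n + 2 ≥ 5n for n ≥ 1, this is ≤ 28/(5·5n) = (28/25)/n.
So |(-4n + 4)/(5n + 2) + 4/5| < eps whenever n > (28/25)/eps.
Take K = (28/25)/eps. If n > K then |(-4n + 4)/(5n + 2) + 4/5| ≤ (28/25)/n < eps.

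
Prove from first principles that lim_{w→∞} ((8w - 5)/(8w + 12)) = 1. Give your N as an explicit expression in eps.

Let eps > 0. We seek N > 0 such that w > N implies |(8w - 5)/(8w + 12) − 1| < eps.
(8w - 5)/(8w + 12) − 1 = (8(8w - 5) − 8(8w + 12)) / (8(8w + 12)) = -136/(8(8w + 12)).
For w > 0 we have 8w + 12 > 8w, so |(8w - 5)/(8w + 12) − 1| = 136/(8(8w + 12)) < 136/(8·8w) = (17/8)/w.
Thus |(8w - 5)/(8w + 12) − 1| < eps whenever w > (17/8)/eps.
Take N = (17/8)/eps. If w > N then |(8w - 5)/(8w + 12) − 1| < (17/8)/w < eps.

N = (17/8)/eps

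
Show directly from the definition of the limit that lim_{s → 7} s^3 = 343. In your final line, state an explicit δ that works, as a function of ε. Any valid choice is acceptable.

Suppose ε > 0. We seek δ > 0 with 0 < |s − 7| < δ ⇒ |s^3 − 343| < ε.
Factor: s^3 − 343 = (s − 7)(s^2 + 7s + 49), so |s^3 − 343| = |s − 7|·|s^2 + 7s + 49|.
Restrict δ ≤ 2. Then |s − 7| < 2 gives |s| < 9, so by the triangle inequality |s^2 + 7s + 49| ≤ 9^2 + 7·9 + 49 = 193.
Hence |s^3 − 343| ≤ 193|s − 7|, which is < ε once |s − 7| < ε/193.
Take δ = min(2, ε/193). If 0 < |s − 7| < δ then both bounds hold and |s^3 − 343| ≤ 193|s − 7| < 193·(ε/193) = ε.

δ = min(2, ε/193)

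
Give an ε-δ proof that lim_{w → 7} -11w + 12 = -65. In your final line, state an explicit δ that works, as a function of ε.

δ = ε/11

Let ε > 0 be given. We need δ > 0 so that 0 < |w − 7| < δ implies |(-11w + 12) + 65| < ε.
Since (-11w + 12) + 65 = -11(w − 7), we have |(-11w + 12) + 65| = 11|w − 7|.
So 11|w − 7| < ε exactly when |w − 7| < ε/11.
Choosing δ = ε/11 gives |(-11w + 12) + 65| = 11|w − 7| < ε whenever |w − 7| < δ.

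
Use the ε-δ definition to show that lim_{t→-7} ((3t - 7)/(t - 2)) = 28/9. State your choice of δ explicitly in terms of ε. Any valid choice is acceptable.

δ = min(9/2, (81/2)ε)

Fix ε > 0. We want δ > 0 with 0 < |t + 7| < δ ⇒ |(3t - 7)/(t - 2) − (28/9)| < ε.
Combining over a common denominator, (3t - 7)/(t - 2) − (28/9) = [(3t - 7)·(-9) − (-28)·(t - 2)] / [(-9)·(t - 2)] = 1(t + 7) / ((-9)(t - 2)).
So |(3t - 7)/(t - 2) − (28/9)| = |t + 7| / (9·|t − 2|).
Require δ ≤ 9/2, so |t − 2| ≥ |-9| − |t + 7| > 9 − 9/2 = 9/2.
Hence |(3t - 7)/(t - 2) − (28/9)| < |t + 7|/(9·(9/2)) = (2/81)|t + 7|, which is < ε once |t + 7| < (81/2)ε.
Take δ = min(9/2, (81/2)ε). Then 0 < |t + 7| < δ forces both bounds, so |(3t - 7)/(t - 2) − (28/9)| < ε.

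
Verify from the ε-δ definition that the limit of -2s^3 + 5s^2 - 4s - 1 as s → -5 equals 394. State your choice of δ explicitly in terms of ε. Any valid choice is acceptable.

δ = min(1, ε/241)

Suppose ε > 0. We want δ > 0 such that 0 < |s + 5| < δ implies |(-2s^3 + 5s^2 - 4s - 1) − 394| < ε.
(-2s^3 + 5s^2 - 4s - 1) − 394 = -2s^3 + 5s^2 - 4s - 395 = (s + 5)(-2s^2 + 15s - 79).
So |(-2s^3 + 5s^2 - 4s - 1) − 394| = |s + 5|·|-2s^2 + 15s - 79|.
Require δ ≤ 1. Then |s + 5| < 1 gives |s| < 6, and by the triangle inequality |-2s^2 + 15s - 79| ≤ 2·6^2 + 15·6 + 79 = 241.
Hence |(-2s^3 + 5s^2 - 4s - 1) − 394| ≤ 241|s + 5| < ε provided |s + 5| < ε/241.
Take δ = min(1, ε/241). Then 0 < |s + 5| < δ gives both |s + 5| < 1 and |s + 5| < ε/241, so |(-2s^3 + 5s^2 - 4s - 1) − 394| < ε.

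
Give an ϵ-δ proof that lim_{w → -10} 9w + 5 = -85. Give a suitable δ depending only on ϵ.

δ = ϵ/9

Fix ϵ > 0. We need δ > 0 so that 0 < |w + 10| < δ implies |(9w + 5) + 85| < ϵ.
|(9w + 5) + 85| = |9w + 90| = 9|w + 10|.
Thus it suffices that |w + 10| < ϵ/9.
Take δ = ϵ/9. If 0 < |w + 10| < δ then |(9w + 5) + 85| = 9|w + 10| < 9·(ϵ/9) = ϵ.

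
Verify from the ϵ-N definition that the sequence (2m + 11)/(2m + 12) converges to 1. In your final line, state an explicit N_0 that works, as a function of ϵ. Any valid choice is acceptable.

N_0 = (1/2)/ϵ

Let ϵ > 0 be given. For m ≥ 1, |(2m + 11)/(2m + 12) − 1| = |-2|/(2(2m + 12)) = 2/(2(2m + 12)).
Since 2m + 12 ≥ 2m for m ≥ 1, this is ≤ 2/(2·2m) = (1/2)/m.
So |(2m + 11)/(2m + 12) − 1| < ϵ whenever m > (1/2)/ϵ.
Take N_0 = (1/2)/ϵ. If m > N_0 then |(2m + 11)/(2m + 12) − 1| ≤ (1/2)/m < ϵ.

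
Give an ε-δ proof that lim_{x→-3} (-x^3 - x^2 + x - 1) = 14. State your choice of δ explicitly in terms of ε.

δ = min(1, ε/29)

Let ε > 0. We want δ > 0 such that 0 < |x + 3| < δ implies |(-x^3 - x^2 + x - 1) − 14| < ε.
(-x^3 - x^2 + x - 1) − 14 = -x^3 - x^2 + x - 15 = (x + 3)(-x^2 + 2x - 5).
So |(-x^3 - x^2 + x - 1) − 14| = |x + 3|·|-x^2 + 2x - 5|.
Require δ ≤ 1. Then |x + 3| < 1 gives |x| < 4, and by the triangle inequality |-x^2 + 2x - 5| ≤ 4^2 + 2·4 + 5 = 29.
Hence |(-x^3 - x^2 + x - 1) − 14| ≤ 29|x + 3| < ε provided |x + 3| < ε/29.
Choosing δ = min(1, ε/29) ensures both conditions, hence |(-x^3 - x^2 + x - 1) − 14| < ε.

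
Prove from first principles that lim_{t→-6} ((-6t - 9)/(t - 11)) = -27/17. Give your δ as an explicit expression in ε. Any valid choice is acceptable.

Fix ε > 0. We want δ > 0 with 0 < |t + 6| < δ ⇒ |(-6t - 9)/(t - 11) + 27/17| < ε.
Combining over a common denominator, (-6t - 9)/(t - 11) + 27/17 = [(-6t - 9)·(-17) − 27·(t - 11)] / [(-17)·(t - 11)] = 75(t + 6) / ((-17)(t - 11)).
So |(-6t - 9)/(t - 11) + 27/17| = 75|t + 6| / (17·|t − 11|).
Restrict δ ≤ 17/2. Then |t + 6| < 17/2 gives |t − 11| = |(t + 6) + (-17)| ≥ 17 − 17/2 = 17/2.
Hence |(-6t - 9)/(t - 11) + 27/17| < 75|t + 6|/(17·(17/2)) = (150/289)|t + 6|, which is < ε once |t + 6| < (289/150)ε.
Take δ = min(17/2, (289/150)ε). Then 0 < |t + 6| < δ forces both bounds, so |(-6t - 9)/(t - 11) + 27/17| < ε.

δ = min(17/2, (289/150)ε)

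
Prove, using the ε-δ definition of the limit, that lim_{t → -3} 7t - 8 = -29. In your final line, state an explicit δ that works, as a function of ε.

Let ε > 0 be given. We need δ > 0 so that 0 < |t + 3| < δ implies |(7t - 8) + 29| < ε.
|(7t - 8) + 29| = |7t + 21| = 7|t + 3|.
So 7|t + 3| < ε exactly when |t + 3| < ε/7.
Choosing δ = ε/7 gives |(7t - 8) + 29| = 7|t + 3| < ε whenever |t + 3| < δ.

δ = ε/7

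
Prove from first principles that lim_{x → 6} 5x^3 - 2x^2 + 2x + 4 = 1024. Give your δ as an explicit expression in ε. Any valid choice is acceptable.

δ = min(1, ε/611)

Let ε > 0 be given. We want δ > 0 such that 0 < |x − 6| < δ implies |(5x^3 - 2x^2 + 2x + 4) − 1024| < ε.
(5x^3 - 2x^2 + 2x + 4) − 1024 = 5x^3 - 2x^2 + 2x - 1020 = (x − 6)(5x^2 + 28x + 170).
So |(5x^3 - 2x^2 + 2x + 4) − 1024| = |x − 6|·|5x^2 + 28x + 170|.
Assume first that |x − 6| < 1, so |x| < 7. Then |5x^2 + 28x + 170| ≤ 5·7^2 + 28·7 + 170 = 611.
Hence |(5x^3 - 2x^2 + 2x + 4) − 1024| ≤ 611|x − 6| < ε provided |x − 6| < ε/611.
Take δ = min(1, ε/611). Then 0 < |x − 6| < δ gives both |x − 6| < 1 and |x − 6| < ε/611, so |(5x^3 - 2x^2 + 2x + 4) − 1024| < ε.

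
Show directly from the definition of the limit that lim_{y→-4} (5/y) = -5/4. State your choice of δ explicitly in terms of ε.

δ = min(2, (8/5)ε)

Let ε > 0 be given. We seek δ > 0 such that 0 < |y + 4| < δ implies |5/y + 5/4| < ε.
|5/y + 5/4| = 5·|-4 − y|/(4·|y|) = 5|y + 4|/(4|y|).
Restrict δ ≤ 2. Then |y + 4| < 2 gives |y| > 2, so 4|y| > 8.
Then |5/y + 5/4| < 5|y + 4|/8, which is < ε when |y + 4| < (8/5)ε.
Take δ = min(2, (8/5)ε). Then 0 < |y + 4| < δ gives both |y + 4| < 2 and |y + 4| < (8/5)ε, so |5/y + 5/4| < ε.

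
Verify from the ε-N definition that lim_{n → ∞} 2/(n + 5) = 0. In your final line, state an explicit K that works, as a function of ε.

Suppose ε > 0. For n ≥ 1, |2/(n + 5) − 0| = 2/(n + 5) ≤ 2/n.
We need 2/n < ε, i.e. n > 2/ε.
Take K = 2/ε. If n > K then |2/(n + 5)| ≤ 2/n < ε.

K = 2/ε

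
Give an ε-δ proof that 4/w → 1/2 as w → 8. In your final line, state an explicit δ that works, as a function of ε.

δ = min(4, 8ε)

Let ε > 0. We seek δ > 0 such that 0 < |w − 8| < δ implies |4/w − (1/2)| < ε.
|4/w − (1/2)| = 4·|8 − w|/(8·|w|) = 4|w − 8|/(8|w|).
Restrict δ ≤ 4. Then |w − 8| < 4 gives |w| > 4, so 8|w| > 32.
Then |4/w − (1/2)| < 4|w − 8|/32, which is < ε when |w − 8| < 8ε.
Take δ = min(4, 8ε). Then 0 < |w − 8| < δ gives both |w − 8| < 4 and |w − 8| < 8ε, so |4/w − (1/2)| < ε.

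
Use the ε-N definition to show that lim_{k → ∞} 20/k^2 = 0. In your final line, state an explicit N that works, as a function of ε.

Fix ε > 0. For k ≥ 1, |20/k^2 − 0| = 20/k^2.
20/k^2 < ε ⇔ k^2 > 20/ε ⇔ k > (20/ε)^{1/2}.
Take N = (20/ε)^{1/2}. Then k > N implies 20/k^2 < ε.

N = (20/ε)^{1/2}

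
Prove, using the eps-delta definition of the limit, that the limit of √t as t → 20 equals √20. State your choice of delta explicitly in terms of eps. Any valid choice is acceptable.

Let eps > 0. We want delta > 0 such that 0 < |t − 20| < delta implies |√t − √20| < eps.
Multiplying by the conjugate, |√t − √20| = |t − 20|/(√t + √20).
Restrict delta ≤ 20 so that |t − 20| < 20 forces t > 0, and then √t + √20 > √20.
Hence |√t − √20| < |t − 20|/√20, which is < eps once |t − 20| < √20·eps.
Take delta = min(20, √20·eps). If 0 < |t − 20| < delta then t > 0 and |√t − √20| < |t − 20|/√20 < eps.

delta = min(20, √20·eps)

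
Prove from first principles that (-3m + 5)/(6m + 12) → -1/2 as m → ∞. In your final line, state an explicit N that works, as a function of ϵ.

N = (11/6)/ϵ

Fix ϵ > 0. For m ≥ 1, |(-3m + 5)/(6m + 12) + 1/2| = |66|/(6(6m + 12)) = 66/(6(6m + 12)).
Since 6m + 12 ≥ 6m for m ≥ 1, this is ≤ 66/(6·6m) = (11/6)/m.
So |(-3m + 5)/(6m + 12) + 1/2| < ϵ whenever m > (11/6)/ϵ.
Take N = (11/6)/ϵ. If m > N then |(-3m + 5)/(6m + 12) + 1/2| ≤ (11/6)/m < ϵ.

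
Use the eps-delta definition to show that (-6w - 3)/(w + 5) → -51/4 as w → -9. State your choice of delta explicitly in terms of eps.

delta = min(2, (8/27)eps)

Fix eps > 0. We want delta > 0 with 0 < |w + 9| < delta ⇒ |(-6w - 3)/(w + 5) + 51/4| < eps.
Combining over a common denominator, (-6w - 3)/(w + 5) + 51/4 = [(-6w - 3)·(-4) − 51·(w + 5)] / [(-4)·(w + 5)] = -27(w + 9) / ((-4)(w + 5)).
So |(-6w - 3)/(w + 5) + 51/4| = 27|w + 9| / (4·|w + 5|).
Restrict delta ≤ 2. Then |w + 9| < 2 gives |w + 5| = |(w + 9) + (-4)| ≥ 4 − 2 = 2.
Hence |(-6w - 3)/(w + 5) + 51/4| < 27|w + 9|/(4·2) = (27/8)|w + 9|, which is < eps once |w + 9| < (8/27)eps.
Take delta = min(2, (8/27)eps). Then 0 < |w + 9| < delta forces both bounds, so |(-6w - 3)/(w + 5) + 51/4| < eps.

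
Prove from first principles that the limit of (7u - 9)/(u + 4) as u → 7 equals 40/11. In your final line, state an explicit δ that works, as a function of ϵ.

δ = min(11/2, (121/74)ϵ)

Fix ϵ > 0. We want δ > 0 with 0 < |u − 7| < δ ⇒ |(7u - 9)/(u + 4) − (40/11)| < ϵ.
Combining over a common denominator, (7u - 9)/(u + 4) − (40/11) = [(7u - 9)·11 − 40·(u + 4)] / [11·(u + 4)] = 37(u − 7) / (11(u + 4)).
So |(7u - 9)/(u + 4) − (40/11)| = 37|u − 7| / (11·|u + 4|).
Restrict δ ≤ 11/2. Then |u − 7| < 11/2 gives |u + 4| = |(u − 7) + 11| ≥ 11 − 11/2 = 11/2.
Hence |(7u - 9)/(u + 4) − (40/11)| < 37|u − 7|/(11·(11/2)) = (74/121)|u − 7|, which is < ϵ once |u − 7| < (121/74)ϵ.
Take δ = min(11/2, (121/74)ϵ). Then 0 < |u − 7| < δ forces both bounds, so |(7u - 9)/(u + 4) − (40/11)| < ϵ.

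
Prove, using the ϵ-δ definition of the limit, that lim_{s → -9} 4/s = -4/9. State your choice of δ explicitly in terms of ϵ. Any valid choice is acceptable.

δ = min(9/2, (81/8)ϵ)

Suppose ϵ > 0. We seek δ > 0 such that 0 < |s + 9| < δ implies |4/s + 4/9| < ϵ.
|4/s + 4/9| = 4·|-9 − s|/(9·|s|) = 4|s + 9|/(9|s|).
Restrict δ ≤ 9/2. Then |s + 9| < 9/2 gives |s| > 9/2, so 9|s| > 81/2.
Then |4/s + 4/9| < 4|s + 9|/(81/2), which is < ϵ when |s + 9| < (81/8)ϵ.
Take δ = min(9/2, (81/8)ϵ). Then 0 < |s + 9| < δ gives both |s + 9| < 9/2 and |s + 9| < (81/8)ϵ, so |4/s + 4/9| < ϵ.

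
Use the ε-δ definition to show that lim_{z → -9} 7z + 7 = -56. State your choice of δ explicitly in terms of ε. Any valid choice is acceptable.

δ = ε/7

Let ε > 0 be given. We need δ > 0 so that 0 < |z + 9| < δ implies |(7z + 7) + 56| < ε.
|(7z + 7) + 56| = |7z + 63| = 7|z + 9|.
So 7|z + 9| < ε exactly when |z + 9| < ε/7.
Take δ = ε/7. If 0 < |z + 9| < δ then |(7z + 7) + 56| = 7|z + 9| < 7·(ε/7) = ε.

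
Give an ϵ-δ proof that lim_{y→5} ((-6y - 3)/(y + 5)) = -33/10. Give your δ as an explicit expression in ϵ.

δ = min(5, (50/27)ϵ)

Fix ϵ > 0. We want δ > 0 with 0 < |y − 5| < δ ⇒ |(-6y - 3)/(y + 5) + 33/10| < ϵ.
Combining over a common denominator, (-6y - 3)/(y + 5) + 33/10 = [(-6y - 3)·10 − (-33)·(y + 5)] / [10·(y + 5)] = -27(y − 5) / (10(y + 5)).
So |(-6y - 3)/(y + 5) + 33/10| = 27|y − 5| / (10·|y + 5|).
Require δ ≤ 5, so |y + 5| ≥ |10| − |y − 5| > 10 − 5 = 5.
Hence |(-6y - 3)/(y + 5) + 33/10| < 27|y − 5|/(10·5) = (27/50)|y − 5|, which is < ϵ once |y − 5| < (50/27)ϵ.
Take δ = min(5, (50/27)ϵ). Then 0 < |y − 5| < δ forces both bounds, so |(-6y - 3)/(y + 5) + 33/10| < ϵ.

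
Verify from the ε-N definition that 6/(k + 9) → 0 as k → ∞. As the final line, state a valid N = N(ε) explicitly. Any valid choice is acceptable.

Let ε > 0. For k ≥ 1, |6/(k + 9) − 0| = 6/(k + 9) ≤ 6/k.
We need 6/k < ε, i.e. k > 6/ε.
Take N = 6/ε. If k > N then |6/(k + 9)| ≤ 6/k < ε.

N = 6/ε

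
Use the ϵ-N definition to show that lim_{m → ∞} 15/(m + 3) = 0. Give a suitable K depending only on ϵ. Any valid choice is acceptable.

K = 15/ϵ

Let ϵ > 0 be given. For m ≥ 1, |15/(m + 3) − 0| = 15/(m + 3) ≤ 15/m.
We need 15/m < ϵ, i.e. m > 15/ϵ.
Take K = 15/ϵ. If m > K then |15/(m + 3)| ≤ 15/m < ϵ.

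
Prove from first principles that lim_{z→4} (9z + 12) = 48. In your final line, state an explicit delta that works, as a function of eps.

Let eps > 0. We need delta > 0 so that 0 < |z − 4| < delta implies |(9z + 12) − 48| < eps.
Since (9z + 12) − 48 = 9(z − 4), we have |(9z + 12) − 48| = 9|z − 4|.
So 9|z − 4| < eps exactly when |z − 4| < eps/9.
Choosing delta = eps/9 gives |(9z + 12) − 48| = 9|z − 4| < eps whenever |z − 4| < delta.

delta = eps/9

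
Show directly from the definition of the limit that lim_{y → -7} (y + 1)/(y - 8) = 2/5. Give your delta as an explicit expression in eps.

Fix eps > 0. We want delta > 0 with 0 < |y + 7| < delta ⇒ |(y + 1)/(y - 8) − (2/5)| < eps.
Combining over a common denominator, (y + 1)/(y - 8) − (2/5) = [(y + 1)·(-15) − (-6)·(y - 8)] / [(-15)·(y - 8)] = -9(y + 7) / ((-15)(y - 8)).
So |(y + 1)/(y - 8) − (2/5)| = 9|y + 7| / (15·|y − 8|).
Restrict delta ≤ 15/2. Then |y + 7| < 15/2 gives |y − 8| = |(y + 7) + (-15)| ≥ 15 − 15/2 = 15/2.
Hence |(y + 1)/(y - 8) − (2/5)| < 9|y + 7|/(15·(15/2)) = (2/25)|y + 7|, which is < eps once |y + 7| < (25/2)eps.
Take delta = min(15/2, (25/2)eps). Then 0 < |y + 7| < delta forces both bounds, so |(y + 1)/(y - 8) − (2/5)| < eps.

delta = min(15/2, (25/2)eps)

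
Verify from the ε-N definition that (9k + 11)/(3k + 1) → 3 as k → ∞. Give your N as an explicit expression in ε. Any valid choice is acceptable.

Fix ε > 0. For k ≥ 1, |(9k + 11)/(3k + 1) − 3| = |24|/(3(3k + 1)) = 24/(3(3k + 1)).
Since 3k + 1 ≥ 3k for k ≥ 1, this is ≤ 24/(3·3k) = (8/3)/k.
So |(9k + 11)/(3k + 1) − 3| < ε whenever k > (8/3)/ε.
Take N = (8/3)/ε. If k > N then |(9k + 11)/(3k + 1) − 3| ≤ (8/3)/k < ε.

N = (8/3)/ε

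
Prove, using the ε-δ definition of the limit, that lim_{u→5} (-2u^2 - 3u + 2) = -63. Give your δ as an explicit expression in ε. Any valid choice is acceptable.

Let ε > 0. We want δ > 0 such that 0 < |u − 5| < δ implies |(-2u^2 - 3u + 2) + 63| < ε.
(-2u^2 - 3u + 2) + 63 = -2u^2 - 3u + 65 = (u − 5)(-2u - 13).
So |(-2u^2 - 3u + 2) + 63| = |u − 5|·|-2u - 13|.
Require δ ≤ 2. Then |u − 5| < 2 gives |u| < 7, and by the triangle inequality |-2u - 13| ≤ 2·7 + 13 = 27.
Hence |(-2u^2 - 3u + 2) + 63| ≤ 27|u − 5| < ε provided |u − 5| < ε/27.
Choosing δ = min(2, ε/27) ensures both conditions, hence |(-2u^2 - 3u + 2) + 63| < ε.

δ = min(2, ε/27)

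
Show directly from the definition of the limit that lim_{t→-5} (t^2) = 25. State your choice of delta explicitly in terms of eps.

delta = min(1, eps/11)

Suppose eps > 0. We seek delta > 0 with 0 < |t + 5| < delta ⇒ |t^2 − 25| < eps.
Factor: t^2 − 25 = (t + 5)(t - 5), so |t^2 − 25| = |t + 5|·|t - 5|.
Restrict delta ≤ 1. Then |t + 5| < 1 gives |t| < 6, so by the triangle inequality |t - 5| ≤ 6 + 5 = 11.
Hence |t^2 − 25| ≤ 11|t + 5|, which is < eps once |t + 5| < eps/11.
Take delta = min(1, eps/11). If 0 < |t + 5| < delta then both bounds hold and |t^2 − 25| ≤ 11|t + 5| < 11·(eps/11) = eps.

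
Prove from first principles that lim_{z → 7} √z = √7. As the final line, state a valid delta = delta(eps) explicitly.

Let eps > 0. We want delta > 0 such that 0 < |z − 7| < delta implies |√z − √7| < eps.
Rationalise: √z − √7 = (z − 7)/(√z + √7), so |√z − √7| = |z − 7|/(√z + √7).
Restrict delta ≤ 7 so that |z − 7| < 7 forces z > 0, and then √z + √7 > √7.
Hence |√z − √7| < |z − 7|/√7, which is < eps once |z − 7| < √7·eps.
Take delta = min(7, √7·eps). If 0 < |z − 7| < delta then z > 0 and |√z − √7| < |z − 7|/√7 < eps.

delta = min(7, √7·eps)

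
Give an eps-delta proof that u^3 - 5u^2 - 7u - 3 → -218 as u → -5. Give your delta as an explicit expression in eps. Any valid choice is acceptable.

delta = min(1, eps/139)

Suppose eps > 0. We want delta > 0 such that 0 < |u + 5| < delta implies |(u^3 - 5u^2 - 7u - 3) + 218| < eps.
(u^3 - 5u^2 - 7u - 3) + 218 = u^3 - 5u^2 - 7u + 215 = (u + 5)(u^2 - 10u + 43).
So |(u^3 - 5u^2 - 7u - 3) + 218| = |u + 5|·|u^2 - 10u + 43|.
Require delta ≤ 1. Then |u + 5| < 1 gives |u| < 6, and by the triangle inequality |u^2 - 10u + 43| ≤ 6^2 + 10·6 + 43 = 139.
Hence |(u^3 - 5u^2 - 7u - 3) + 218| ≤ 139|u + 5| < eps provided |u + 5| < eps/139.
Take delta = min(1, eps/139). Then 0 < |u + 5| < delta gives both |u + 5| < 1 and |u + 5| < eps/139, so |(u^3 - 5u^2 - 7u - 3) + 218| < eps.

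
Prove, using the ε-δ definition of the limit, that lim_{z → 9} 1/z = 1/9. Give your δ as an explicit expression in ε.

δ = min(9/2, (81/2)ε)

Fix ε > 0. We seek δ > 0 such that 0 < |z − 9| < δ implies |1/z − (1/9)| < ε.
|1/z − (1/9)| = |9 − z|/(9·|z|) = |z − 9|/(9|z|).
Restrict δ ≤ 9/2. Then |z − 9| < 9/2 gives |z| > 9/2, so 9|z| > 81/2.
Then |1/z − (1/9)| < |z − 9|/(81/2), which is < ε when |z − 9| < (81/2)ε.
Take δ = min(9/2, (81/2)ε). Then 0 < |z − 9| < δ gives both |z − 9| < 9/2 and |z − 9| < (81/2)ε, so |1/z − (1/9)| < ε.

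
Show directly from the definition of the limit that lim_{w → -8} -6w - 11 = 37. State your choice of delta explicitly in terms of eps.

Fix eps > 0. We need delta > 0 so that 0 < |w + 8| < delta implies |(-6w - 11) − 37| < eps.
|(-6w - 11) − 37| = |-6w - 48| = 6|w + 8|.
Thus it suffices that |w + 8| < eps/6.
Choosing delta = eps/6 gives |(-6w - 11) − 37| = 6|w + 8| < eps whenever |w + 8| < delta.

delta = eps/6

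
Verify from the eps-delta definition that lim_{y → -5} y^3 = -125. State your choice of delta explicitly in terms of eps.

delta = min(1, eps/91)

Let eps > 0 be given. We seek delta > 0 with 0 < |y + 5| < delta ⇒ |y^3 + 125| < eps.
Factor: y^3 + 125 = (y + 5)(y^2 - 5y + 25), so |y^3 + 125| = |y + 5|·|y^2 - 5y + 25|.
Restrict delta ≤ 1. Then |y + 5| < 1 gives |y| < 6, so by the triangle inequality |y^2 - 5y + 25| ≤ 6^2 + 5·6 + 25 = 91.
Hence |y^3 + 125| ≤ 91|y + 5|, which is < eps once |y + 5| < eps/91.
Take delta = min(1, eps/91). If 0 < |y + 5| < delta then both bounds hold and |y^3 + 125| ≤ 91|y + 5| < 91·(eps/91) = eps.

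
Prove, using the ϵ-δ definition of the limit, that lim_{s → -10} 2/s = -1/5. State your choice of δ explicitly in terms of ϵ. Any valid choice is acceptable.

δ = min(5, 25ϵ)

Fix ϵ > 0. We seek δ > 0 such that 0 < |s + 10| < δ implies |2/s + 1/5| < ϵ.
|2/s + 1/5| = 2·|-10 − s|/(10·|s|) = 2|s + 10|/(10|s|).
Require δ ≤ 5 so that |s| > 10 − 5 = 5, hence 10|s| > 50.
Then |2/s + 1/5| < 2|s + 10|/50, which is < ϵ when |s + 10| < 25ϵ.
Take δ = min(5, 25ϵ). Then 0 < |s + 10| < δ gives both |s + 10| < 5 and |s + 10| < 25ϵ, so |2/s + 1/5| < ϵ.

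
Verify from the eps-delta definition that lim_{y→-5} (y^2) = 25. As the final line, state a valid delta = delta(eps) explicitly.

Suppose eps > 0. We seek delta > 0 with 0 < |y + 5| < delta ⇒ |y^2 − 25| < eps.
Factor: y^2 − 25 = (y + 5)(y - 5), so |y^2 − 25| = |y + 5|·|y - 5|.
Impose delta ≤ 1 so that |y| < 6; then |y - 5| ≤ 11.
Hence |y^2 − 25| ≤ 11|y + 5|, which is < eps once |y + 5| < eps/11.
Take delta = min(1, eps/11). If 0 < |y + 5| < delta then both bounds hold and |y^2 − 25| ≤ 11|y + 5| < 11·(eps/11) = eps.

delta = min(1, eps/11)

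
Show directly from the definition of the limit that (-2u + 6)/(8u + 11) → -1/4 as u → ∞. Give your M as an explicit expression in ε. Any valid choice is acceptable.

M = (35/32)/ε

Let ε > 0 be given. We seek M > 0 such that u > M implies |(-2u + 6)/(8u + 11) + 1/4| < ε.
(-2u + 6)/(8u + 11) + 1/4 = (8(-2u + 6) − (-2)(8u + 11)) / (8(8u + 11)) = 70/(8(8u + 11)).
For u > 0 we have 8u + 11 > 8u, so |(-2u + 6)/(8u + 11) + 1/4| = 70/(8(8u + 11)) < 70/(8·8u) = (35/32)/u.
Thus |(-2u + 6)/(8u + 11) + 1/4| < ε whenever u > (35/32)/ε.
Take M = (35/32)/ε. If u > M then |(-2u + 6)/(8u + 11) + 1/4| < (35/32)/u < ε.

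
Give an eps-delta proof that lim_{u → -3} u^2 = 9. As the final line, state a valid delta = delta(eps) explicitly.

Suppose eps > 0. We seek delta > 0 with 0 < |u + 3| < delta ⇒ |u^2 − 9| < eps.
Factor: u^2 − 9 = (u + 3)(u - 3), so |u^2 − 9| = |u + 3|·|u - 3|.
Impose delta ≤ 1 so that |u| < 4; then |u - 3| ≤ 7.
Hence |u^2 − 9| ≤ 7|u + 3|, which is < eps once |u + 3| < eps/7.
Take delta = min(1, eps/7). If 0 < |u + 3| < delta then both bounds hold and |u^2 − 9| ≤ 7|u + 3| < 7·(eps/7) = eps.

delta = min(1, eps/7)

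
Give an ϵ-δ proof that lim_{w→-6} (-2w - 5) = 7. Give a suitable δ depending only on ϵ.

Let ϵ > 0 be given. We need δ > 0 so that 0 < |w + 6| < δ implies |(-2w - 5) − 7| < ϵ.
Since (-2w - 5) − 7 = -2(w + 6), we have |(-2w - 5) − 7| = 2|w + 6|.
So 2|w + 6| < ϵ exactly when |w + 6| < ϵ/2.
Take δ = ϵ/2. If 0 < |w + 6| < δ then |(-2w - 5) − 7| = 2|w + 6| < 2·(ϵ/2) = ϵ.

δ = ϵ/2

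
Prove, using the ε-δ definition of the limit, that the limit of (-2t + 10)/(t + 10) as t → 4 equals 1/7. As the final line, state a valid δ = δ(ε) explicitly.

Let ε > 0 be given. We want δ > 0 with 0 < |t − 4| < δ ⇒ |(-2t + 10)/(t + 10) − (1/7)| < ε.
Combining over a common denominator, (-2t + 10)/(t + 10) − (1/7) = [(-2t + 10)·14 − 2·(t + 10)] / [14·(t + 10)] = -30(t − 4) / (14(t + 10)).
So |(-2t + 10)/(t + 10) − (1/7)| = 30|t − 4| / (14·|t + 10|).
Restrict δ ≤ 7. Then |t − 4| < 7 gives |t + 10| = |(t − 4) + 14| ≥ 14 − 7 = 7.
Hence |(-2t + 10)/(t + 10) − (1/7)| < 30|t − 4|/(14·7) = (15/49)|t − 4|, which is < ε once |t − 4| < (49/15)ε.
Take δ = min(7, (49/15)ε). Then 0 < |t − 4| < δ forces both bounds, so |(-2t + 10)/(t + 10) − (1/7)| < ε.

δ = min(7, (49/15)ε)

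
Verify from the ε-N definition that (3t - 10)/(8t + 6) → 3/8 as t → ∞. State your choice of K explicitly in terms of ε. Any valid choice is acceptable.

K = (49/32)/ε

Let ε > 0. We seek K > 0 such that t > K implies |(3t - 10)/(8t + 6) − (3/8)| < ε.
(3t - 10)/(8t + 6) − (3/8) = (8(3t - 10) − 3(8t + 6)) / (8(8t + 6)) = -98/(8(8t + 6)).
For t > 0 we have 8t + 6 > 8t, so |(3t - 10)/(8t + 6) − (3/8)| = 98/(8(8t + 6)) < 98/(8·8t) = (49/32)/t.
Thus |(3t - 10)/(8t + 6) − (3/8)| < ε whenever t > (49/32)/ε.
Take K = (49/32)/ε. If t > K then |(3t - 10)/(8t + 6) − (3/8)| < (49/32)/t < ε.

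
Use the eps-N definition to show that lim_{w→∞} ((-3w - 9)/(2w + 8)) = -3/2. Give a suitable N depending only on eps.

N = (3/2)/eps

Suppose eps > 0. We seek N > 0 such that w > N implies |(-3w - 9)/(2w + 8) + 3/2| < eps.
(-3w - 9)/(2w + 8) + 3/2 = (2(-3w - 9) − (-3)(2w + 8)) / (2(2w + 8)) = 6/(2(2w + 8)).
For w > 0 we have 2w + 8 > 2w, so |(-3w - 9)/(2w + 8) + 3/2| = 6/(2(2w + 8)) < 6/(2·2w) = (3/2)/w.
Thus |(-3w - 9)/(2w + 8) + 3/2| < eps whenever w > (3/2)/eps.
Take N = (3/2)/eps. If w > N then |(-3w - 9)/(2w + 8) + 3/2| < (3/2)/w < eps.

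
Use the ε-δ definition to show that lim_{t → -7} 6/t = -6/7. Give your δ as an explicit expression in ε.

Let ε > 0. We seek δ > 0 such that 0 < |t + 7| < δ implies |6/t + 6/7| < ε.
|6/t + 6/7| = 6·|-7 − t|/(7·|t|) = 6|t + 7|/(7|t|).
Restrict δ ≤ 7/2. Then |t + 7| < 7/2 gives |t| > 7/2, so 7|t| > 49/2.
Then |6/t + 6/7| < 6|t + 7|/(49/2), which is < ε when |t + 7| < (49/12)ε.
Take δ = min(7/2, (49/12)ε). Then 0 < |t + 7| < δ gives both |t + 7| < 7/2 and |t + 7| < (49/12)ε, so |6/t + 6/7| < ε.

δ = min(7/2, (49/12)ε)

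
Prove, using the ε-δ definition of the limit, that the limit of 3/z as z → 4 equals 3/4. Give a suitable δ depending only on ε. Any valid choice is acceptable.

δ = min(2, (8/3)ε)

Let ε > 0. We seek δ > 0 such that 0 < |z − 4| < δ implies |3/z − (3/4)| < ε.
|3/z − (3/4)| = 3·|4 − z|/(4·|z|) = 3|z − 4|/(4|z|).
Restrict δ ≤ 2. Then |z − 4| < 2 gives |z| > 2, so 4|z| > 8.
Then |3/z − (3/4)| < 3|z − 4|/8, which is < ε when |z − 4| < (8/3)ε.
Take δ = min(2, (8/3)ε). Then 0 < |z − 4| < δ gives both |z − 4| < 2 and |z − 4| < (8/3)ε, so |3/z − (3/4)| < ε.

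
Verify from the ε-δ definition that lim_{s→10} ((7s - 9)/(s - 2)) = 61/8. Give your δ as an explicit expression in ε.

δ = min(4, (32/5)ε)

Suppose ε > 0. We want δ > 0 with 0 < |s − 10| < δ ⇒ |(7s - 9)/(s - 2) − (61/8)| < ε.
Combining over a common denominator, (7s - 9)/(s - 2) − (61/8) = [(7s - 9)·8 − 61·(s - 2)] / [8·(s - 2)] = -5(s − 10) / (8(s - 2)).
So |(7s - 9)/(s - 2) − (61/8)| = 5|s − 10| / (8·|s − 2|).
Restrict δ ≤ 4. Then |s − 10| < 4 gives |s − 2| = |(s − 10) + 8| ≥ 8 − 4 = 4.
Hence |(7s - 9)/(s - 2) − (61/8)| < 5|s − 10|/(8·4) = (5/32)|s − 10|, which is < ε once |s − 10| < (32/5)ε.
Take δ = min(4, (32/5)ε). Then 0 < |s − 10| < δ forces both bounds, so |(7s - 9)/(s - 2) − (61/8)| < ε.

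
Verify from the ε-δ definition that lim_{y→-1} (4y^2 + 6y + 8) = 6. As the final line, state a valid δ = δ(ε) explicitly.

Suppose ε > 0. We want δ > 0 such that 0 < |y + 1| < δ implies |(4y^2 + 6y + 8) − 6| < ε.
(4y^2 + 6y + 8) − 6 = 4y^2 + 6y + 2 = (y + 1)(4y + 2).
So |(4y^2 + 6y + 8) − 6| = |y + 1|·|4y + 2|.
Assume first that |y + 1| < 1, so |y| < 2. Then |4y + 2| ≤ 4·2 + 2 = 10.
Hence |(4y^2 + 6y + 8) − 6| ≤ 10|y + 1| < ε provided |y + 1| < ε/10.
Take δ = min(1, ε/10). Then 0 < |y + 1| < δ gives both |y + 1| < 1 and |y + 1| < ε/10, so |(4y^2 + 6y + 8) − 6| < ε.

δ = min(1, ε/10)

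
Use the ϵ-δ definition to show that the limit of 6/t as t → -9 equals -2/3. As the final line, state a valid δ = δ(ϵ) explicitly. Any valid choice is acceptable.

Suppose ϵ > 0. We seek δ > 0 such that 0 < |t + 9| < δ implies |6/t + 2/3| < ϵ.
|6/t + 2/3| = 6·|-9 − t|/(9·|t|) = 6|t + 9|/(9|t|).
Require δ ≤ 9/2 so that |t| > 9 − 9/2 = 9/2, hence 9|t| > 81/2.
Then |6/t + 2/3| < 6|t + 9|/(81/2), which is < ϵ when |t + 9| < (27/4)ϵ.
Take δ = min(9/2, (27/4)ϵ). Then 0 < |t + 9| < δ gives both |t + 9| < 9/2 and |t + 9| < (27/4)ϵ, so |6/t + 2/3| < ϵ.

δ = min(9/2, (27/4)ϵ)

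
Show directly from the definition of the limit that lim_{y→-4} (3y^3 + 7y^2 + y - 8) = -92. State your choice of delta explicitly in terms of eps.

Suppose eps > 0. We want delta > 0 such that 0 < |y + 4| < delta implies |(3y^3 + 7y^2 + y - 8) + 92| < eps.
(3y^3 + 7y^2 + y - 8) + 92 = 3y^3 + 7y^2 + y + 84 = (y + 4)(3y^2 - 5y + 21).
So |(3y^3 + 7y^2 + y - 8) + 92| = |y + 4|·|3y^2 - 5y + 21|.
Assume first that |y + 4| < 1, so |y| < 5. Then |3y^2 - 5y + 21| ≤ 3·5^2 + 5·5 + 21 = 121.
Hence |(3y^3 + 7y^2 + y - 8) + 92| ≤ 121|y + 4| < eps provided |y + 4| < eps/121.
Take delta = min(1, eps/121). Then 0 < |y + 4| < delta gives both |y + 4| < 1 and |y + 4| < eps/121, so |(3y^3 + 7y^2 + y - 8) + 92| < eps.

delta = min(1, eps/121)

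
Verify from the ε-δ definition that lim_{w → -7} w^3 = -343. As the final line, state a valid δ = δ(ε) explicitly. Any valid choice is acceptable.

δ = min(1, ε/169)

Let ε > 0 be given. We seek δ > 0 with 0 < |w + 7| < δ ⇒ |w^3 + 343| < ε.
Factor: w^3 + 343 = (w + 7)(w^2 - 7w + 49), so |w^3 + 343| = |w + 7|·|w^2 - 7w + 49|.
Restrict δ ≤ 1. Then |w + 7| < 1 gives |w| < 8, so by the triangle inequality |w^2 - 7w + 49| ≤ 8^2 + 7·8 + 49 = 169.
Hence |w^3 + 343| ≤ 169|w + 7|, which is < ε once |w + 7| < ε/169.
Take δ = min(1, ε/169). If 0 < |w + 7| < δ then both bounds hold and |w^3 + 343| ≤ 169|w + 7| < 169·(ε/169) = ε.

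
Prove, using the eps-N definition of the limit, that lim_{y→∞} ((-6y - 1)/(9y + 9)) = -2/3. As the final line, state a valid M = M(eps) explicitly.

Fix eps > 0. We seek M > 0 such that y > M implies |(-6y - 1)/(9y + 9) + 2/3| < eps.
(-6y - 1)/(9y + 9) + 2/3 = (9(-6y - 1) − (-6)(9y + 9)) / (9(9y + 9)) = 45/(9(9y + 9)).
For y > 0 we have 9y + 9 > 9y, so |(-6y - 1)/(9y + 9) + 2/3| = 45/(9(9y + 9)) < 45/(9·9y) = (5/9)/y.
Thus |(-6y - 1)/(9y + 9) + 2/3| < eps whenever y > (5/9)/eps.
Take M = (5/9)/eps. If y > M then |(-6y - 1)/(9y + 9) + 2/3| < (5/9)/y < eps.

M = (5/9)/eps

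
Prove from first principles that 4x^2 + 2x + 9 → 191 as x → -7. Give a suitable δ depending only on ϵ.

Fix ϵ > 0. We want δ > 0 such that 0 < |x + 7| < δ implies |(4x^2 + 2x + 9) − 191| < ϵ.
(4x^2 + 2x + 9) − 191 = 4x^2 + 2x - 182 = (x + 7)(4x - 26).
So |(4x^2 + 2x + 9) − 191| = |x + 7|·|4x - 26|.
Require δ ≤ 2. Then |x + 7| < 2 gives |x| < 9, and by the triangle inequality |4x - 26| ≤ 4·9 + 26 = 62.
Hence |(4x^2 + 2x + 9) − 191| ≤ 62|x + 7| < ϵ provided |x + 7| < ϵ/62.
Choosing δ = min(2, ϵ/62) ensures both conditions, hence |(4x^2 + 2x + 9) − 191| < ϵ.

δ = min(2, ϵ/62)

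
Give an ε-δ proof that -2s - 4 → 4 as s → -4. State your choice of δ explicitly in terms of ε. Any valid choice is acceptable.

δ = ε/2

Fix ε > 0. We need δ > 0 so that 0 < |s + 4| < δ implies |(-2s - 4) − 4| < ε.
|(-2s - 4) − 4| = |-2s - 8| = 2|s + 4|.
So 2|s + 4| < ε exactly when |s + 4| < ε/2.
Choosing δ = ε/2 gives |(-2s - 4) − 4| = 2|s + 4| < ε whenever |s + 4| < δ.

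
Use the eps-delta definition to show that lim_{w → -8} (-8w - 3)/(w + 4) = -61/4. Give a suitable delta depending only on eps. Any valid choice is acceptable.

Fix eps > 0. We want delta > 0 with 0 < |w + 8| < delta ⇒ |(-8w - 3)/(w + 4) + 61/4| < eps.
Combining over a common denominator, (-8w - 3)/(w + 4) + 61/4 = [(-8w - 3)·(-4) − 61·(w + 4)] / [(-4)·(w + 4)] = -29(w + 8) / ((-4)(w + 4)).
So |(-8w - 3)/(w + 4) + 61/4| = 29|w + 8| / (4·|w + 4|).
Restrict delta ≤ 2. Then |w + 8| < 2 gives |w + 4| = |(w + 8) + (-4)| ≥ 4 − 2 = 2.
Hence |(-8w - 3)/(w + 4) + 61/4| < 29|w + 8|/(4·2) = (29/8)|w + 8|, which is < eps once |w + 8| < (8/29)eps.
Take delta = min(2, (8/29)eps). Then 0 < |w + 8| < delta forces both bounds, so |(-8w - 3)/(w + 4) + 61/4| < eps.

delta = min(2, (8/29)eps)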